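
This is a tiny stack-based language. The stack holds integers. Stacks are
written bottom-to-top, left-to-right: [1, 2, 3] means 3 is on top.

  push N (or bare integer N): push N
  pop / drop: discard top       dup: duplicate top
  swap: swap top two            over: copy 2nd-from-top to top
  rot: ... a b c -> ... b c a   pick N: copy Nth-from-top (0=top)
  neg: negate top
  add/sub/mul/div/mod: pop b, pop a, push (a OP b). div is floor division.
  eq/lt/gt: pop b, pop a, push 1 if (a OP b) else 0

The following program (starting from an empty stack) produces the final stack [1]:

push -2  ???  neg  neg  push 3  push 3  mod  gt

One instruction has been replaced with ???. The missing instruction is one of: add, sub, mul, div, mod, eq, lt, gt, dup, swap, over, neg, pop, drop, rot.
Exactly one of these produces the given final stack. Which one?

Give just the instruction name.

Stack before ???: [-2]
Stack after ???:  [2]
The instruction that transforms [-2] -> [2] is: neg

Answer: neg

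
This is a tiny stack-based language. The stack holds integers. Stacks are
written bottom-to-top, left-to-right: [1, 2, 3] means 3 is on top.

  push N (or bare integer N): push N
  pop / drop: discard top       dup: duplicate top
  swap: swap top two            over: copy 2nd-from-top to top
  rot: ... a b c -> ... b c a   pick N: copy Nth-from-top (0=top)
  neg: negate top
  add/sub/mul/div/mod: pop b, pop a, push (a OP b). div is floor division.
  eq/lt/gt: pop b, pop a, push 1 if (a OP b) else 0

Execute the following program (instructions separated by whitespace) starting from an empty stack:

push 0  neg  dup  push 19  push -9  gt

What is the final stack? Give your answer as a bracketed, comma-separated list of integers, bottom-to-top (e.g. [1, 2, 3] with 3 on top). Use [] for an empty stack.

After 'push 0': [0]
After 'neg': [0]
After 'dup': [0, 0]
After 'push 19': [0, 0, 19]
After 'push -9': [0, 0, 19, -9]
After 'gt': [0, 0, 1]

Answer: [0, 0, 1]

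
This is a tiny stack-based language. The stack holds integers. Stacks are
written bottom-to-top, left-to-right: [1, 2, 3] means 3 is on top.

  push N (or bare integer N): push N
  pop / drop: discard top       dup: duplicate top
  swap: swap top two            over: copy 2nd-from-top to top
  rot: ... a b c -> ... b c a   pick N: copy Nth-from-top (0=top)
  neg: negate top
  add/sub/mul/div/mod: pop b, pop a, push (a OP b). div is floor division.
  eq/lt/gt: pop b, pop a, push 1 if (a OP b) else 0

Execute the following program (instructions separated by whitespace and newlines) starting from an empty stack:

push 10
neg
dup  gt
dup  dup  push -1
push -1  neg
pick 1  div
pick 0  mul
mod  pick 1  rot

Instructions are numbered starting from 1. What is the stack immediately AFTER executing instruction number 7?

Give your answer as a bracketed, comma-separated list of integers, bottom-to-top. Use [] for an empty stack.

Step 1 ('push 10'): [10]
Step 2 ('neg'): [-10]
Step 3 ('dup'): [-10, -10]
Step 4 ('gt'): [0]
Step 5 ('dup'): [0, 0]
Step 6 ('dup'): [0, 0, 0]
Step 7 ('push -1'): [0, 0, 0, -1]

Answer: [0, 0, 0, -1]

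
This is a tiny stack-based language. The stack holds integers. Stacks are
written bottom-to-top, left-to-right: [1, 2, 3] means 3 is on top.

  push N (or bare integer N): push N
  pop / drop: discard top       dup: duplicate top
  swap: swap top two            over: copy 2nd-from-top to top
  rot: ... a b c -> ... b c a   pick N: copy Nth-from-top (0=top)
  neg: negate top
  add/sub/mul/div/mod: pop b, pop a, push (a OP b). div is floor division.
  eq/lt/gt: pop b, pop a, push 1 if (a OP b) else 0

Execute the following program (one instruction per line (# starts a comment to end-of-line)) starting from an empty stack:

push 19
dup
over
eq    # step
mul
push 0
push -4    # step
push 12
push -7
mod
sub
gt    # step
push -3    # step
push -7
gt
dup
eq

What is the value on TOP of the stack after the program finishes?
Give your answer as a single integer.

After 'push 19': [19]
After 'dup': [19, 19]
After 'over': [19, 19, 19]
After 'eq': [19, 1]
After 'mul': [19]
After 'push 0': [19, 0]
After 'push -4': [19, 0, -4]
After 'push 12': [19, 0, -4, 12]
After 'push -7': [19, 0, -4, 12, -7]
After 'mod': [19, 0, -4, -2]
After 'sub': [19, 0, -2]
After 'gt': [19, 1]
After 'push -3': [19, 1, -3]
After 'push -7': [19, 1, -3, -7]
After 'gt': [19, 1, 1]
After 'dup': [19, 1, 1, 1]
After 'eq': [19, 1, 1]

Answer: 1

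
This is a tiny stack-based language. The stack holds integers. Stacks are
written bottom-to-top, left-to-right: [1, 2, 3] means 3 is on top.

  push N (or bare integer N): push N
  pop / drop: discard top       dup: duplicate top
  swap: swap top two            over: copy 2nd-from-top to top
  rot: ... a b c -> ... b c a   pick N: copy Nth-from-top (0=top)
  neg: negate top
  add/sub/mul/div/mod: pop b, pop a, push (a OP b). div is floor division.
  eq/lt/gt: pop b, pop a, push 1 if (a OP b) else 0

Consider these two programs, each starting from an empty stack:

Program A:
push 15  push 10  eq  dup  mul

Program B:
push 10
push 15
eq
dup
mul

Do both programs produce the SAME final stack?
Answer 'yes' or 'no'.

Program A trace:
  After 'push 15': [15]
  After 'push 10': [15, 10]
  After 'eq': [0]
  After 'dup': [0, 0]
  After 'mul': [0]
Program A final stack: [0]

Program B trace:
  After 'push 10': [10]
  After 'push 15': [10, 15]
  After 'eq': [0]
  After 'dup': [0, 0]
  After 'mul': [0]
Program B final stack: [0]
Same: yes

Answer: yes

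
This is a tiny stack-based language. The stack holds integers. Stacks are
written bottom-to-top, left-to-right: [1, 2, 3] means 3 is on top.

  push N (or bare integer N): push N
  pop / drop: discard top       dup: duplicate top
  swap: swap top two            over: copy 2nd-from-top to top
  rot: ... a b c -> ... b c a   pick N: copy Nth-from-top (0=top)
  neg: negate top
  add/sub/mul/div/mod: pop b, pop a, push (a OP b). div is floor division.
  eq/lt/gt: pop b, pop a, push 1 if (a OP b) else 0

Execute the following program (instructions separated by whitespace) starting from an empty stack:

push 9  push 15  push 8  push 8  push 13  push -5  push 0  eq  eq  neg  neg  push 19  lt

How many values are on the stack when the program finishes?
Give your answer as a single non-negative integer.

After 'push 9': stack = [9] (depth 1)
After 'push 15': stack = [9, 15] (depth 2)
After 'push 8': stack = [9, 15, 8] (depth 3)
After 'push 8': stack = [9, 15, 8, 8] (depth 4)
After 'push 13': stack = [9, 15, 8, 8, 13] (depth 5)
After 'push -5': stack = [9, 15, 8, 8, 13, -5] (depth 6)
After 'push 0': stack = [9, 15, 8, 8, 13, -5, 0] (depth 7)
After 'eq': stack = [9, 15, 8, 8, 13, 0] (depth 6)
After 'eq': stack = [9, 15, 8, 8, 0] (depth 5)
After 'neg': stack = [9, 15, 8, 8, 0] (depth 5)
After 'neg': stack = [9, 15, 8, 8, 0] (depth 5)
After 'push 19': stack = [9, 15, 8, 8, 0, 19] (depth 6)
After 'lt': stack = [9, 15, 8, 8, 1] (depth 5)

Answer: 5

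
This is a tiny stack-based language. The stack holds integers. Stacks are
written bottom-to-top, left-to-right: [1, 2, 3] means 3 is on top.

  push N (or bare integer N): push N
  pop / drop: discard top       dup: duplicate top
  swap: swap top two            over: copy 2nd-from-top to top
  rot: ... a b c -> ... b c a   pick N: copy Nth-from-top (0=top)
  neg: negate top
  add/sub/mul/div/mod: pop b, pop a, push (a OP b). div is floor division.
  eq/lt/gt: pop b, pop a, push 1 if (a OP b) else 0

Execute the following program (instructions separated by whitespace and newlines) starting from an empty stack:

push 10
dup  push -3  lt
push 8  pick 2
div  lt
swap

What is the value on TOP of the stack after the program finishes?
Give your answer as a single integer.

After 'push 10': [10]
After 'dup': [10, 10]
After 'push -3': [10, 10, -3]
After 'lt': [10, 0]
After 'push 8': [10, 0, 8]
After 'pick 2': [10, 0, 8, 10]
After 'div': [10, 0, 0]
After 'lt': [10, 0]
After 'swap': [0, 10]

Answer: 10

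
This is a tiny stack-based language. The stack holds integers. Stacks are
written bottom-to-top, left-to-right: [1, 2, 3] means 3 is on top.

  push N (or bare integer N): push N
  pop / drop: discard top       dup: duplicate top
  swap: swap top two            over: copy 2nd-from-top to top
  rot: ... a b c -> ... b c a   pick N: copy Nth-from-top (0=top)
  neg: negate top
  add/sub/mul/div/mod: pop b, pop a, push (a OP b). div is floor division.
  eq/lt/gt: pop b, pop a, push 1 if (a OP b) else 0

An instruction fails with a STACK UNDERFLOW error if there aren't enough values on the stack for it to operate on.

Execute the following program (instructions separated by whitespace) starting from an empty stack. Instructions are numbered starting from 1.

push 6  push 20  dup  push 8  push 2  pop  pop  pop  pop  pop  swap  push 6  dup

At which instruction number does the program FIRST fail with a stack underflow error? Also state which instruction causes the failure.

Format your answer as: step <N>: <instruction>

Step 1 ('push 6'): stack = [6], depth = 1
Step 2 ('push 20'): stack = [6, 20], depth = 2
Step 3 ('dup'): stack = [6, 20, 20], depth = 3
Step 4 ('push 8'): stack = [6, 20, 20, 8], depth = 4
Step 5 ('push 2'): stack = [6, 20, 20, 8, 2], depth = 5
Step 6 ('pop'): stack = [6, 20, 20, 8], depth = 4
Step 7 ('pop'): stack = [6, 20, 20], depth = 3
Step 8 ('pop'): stack = [6, 20], depth = 2
Step 9 ('pop'): stack = [6], depth = 1
Step 10 ('pop'): stack = [], depth = 0
Step 11 ('swap'): needs 2 value(s) but depth is 0 — STACK UNDERFLOW

Answer: step 11: swap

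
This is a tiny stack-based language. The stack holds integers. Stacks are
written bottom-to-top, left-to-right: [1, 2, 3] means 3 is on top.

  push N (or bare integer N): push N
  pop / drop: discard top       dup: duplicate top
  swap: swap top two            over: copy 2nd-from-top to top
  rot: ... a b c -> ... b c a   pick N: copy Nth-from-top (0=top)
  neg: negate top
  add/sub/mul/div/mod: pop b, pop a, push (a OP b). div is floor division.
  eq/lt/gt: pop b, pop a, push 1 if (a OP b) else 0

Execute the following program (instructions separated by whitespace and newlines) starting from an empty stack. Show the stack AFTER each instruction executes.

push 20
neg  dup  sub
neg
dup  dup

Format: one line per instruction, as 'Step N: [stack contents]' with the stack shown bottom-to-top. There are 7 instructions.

Step 1: [20]
Step 2: [-20]
Step 3: [-20, -20]
Step 4: [0]
Step 5: [0]
Step 6: [0, 0]
Step 7: [0, 0, 0]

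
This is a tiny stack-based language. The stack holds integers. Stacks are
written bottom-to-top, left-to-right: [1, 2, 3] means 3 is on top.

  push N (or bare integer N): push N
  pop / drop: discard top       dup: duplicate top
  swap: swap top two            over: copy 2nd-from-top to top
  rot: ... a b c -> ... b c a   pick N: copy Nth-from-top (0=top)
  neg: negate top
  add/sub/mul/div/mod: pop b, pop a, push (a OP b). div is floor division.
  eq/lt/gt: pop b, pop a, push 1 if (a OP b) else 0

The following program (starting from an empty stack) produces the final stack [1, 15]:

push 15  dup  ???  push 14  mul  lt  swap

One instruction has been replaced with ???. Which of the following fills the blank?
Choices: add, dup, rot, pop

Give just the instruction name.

Answer: dup

Derivation:
Stack before ???: [15, 15]
Stack after ???:  [15, 15, 15]
Checking each choice:
  add: stack underflow (need 2, have 1)
  dup: MATCH
  rot: stack underflow (need 3, have 2)
  pop: stack underflow (need 2, have 1)


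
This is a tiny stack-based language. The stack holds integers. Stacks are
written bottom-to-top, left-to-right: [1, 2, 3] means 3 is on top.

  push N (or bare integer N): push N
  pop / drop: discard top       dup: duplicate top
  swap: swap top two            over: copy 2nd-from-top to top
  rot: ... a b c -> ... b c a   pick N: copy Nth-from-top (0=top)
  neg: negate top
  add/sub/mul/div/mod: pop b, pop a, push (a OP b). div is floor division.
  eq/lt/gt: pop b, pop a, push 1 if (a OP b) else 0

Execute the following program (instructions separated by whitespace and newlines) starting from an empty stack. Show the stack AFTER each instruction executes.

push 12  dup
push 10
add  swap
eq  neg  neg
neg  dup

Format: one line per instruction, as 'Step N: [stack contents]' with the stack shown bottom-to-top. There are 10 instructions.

Step 1: [12]
Step 2: [12, 12]
Step 3: [12, 12, 10]
Step 4: [12, 22]
Step 5: [22, 12]
Step 6: [0]
Step 7: [0]
Step 8: [0]
Step 9: [0]
Step 10: [0, 0]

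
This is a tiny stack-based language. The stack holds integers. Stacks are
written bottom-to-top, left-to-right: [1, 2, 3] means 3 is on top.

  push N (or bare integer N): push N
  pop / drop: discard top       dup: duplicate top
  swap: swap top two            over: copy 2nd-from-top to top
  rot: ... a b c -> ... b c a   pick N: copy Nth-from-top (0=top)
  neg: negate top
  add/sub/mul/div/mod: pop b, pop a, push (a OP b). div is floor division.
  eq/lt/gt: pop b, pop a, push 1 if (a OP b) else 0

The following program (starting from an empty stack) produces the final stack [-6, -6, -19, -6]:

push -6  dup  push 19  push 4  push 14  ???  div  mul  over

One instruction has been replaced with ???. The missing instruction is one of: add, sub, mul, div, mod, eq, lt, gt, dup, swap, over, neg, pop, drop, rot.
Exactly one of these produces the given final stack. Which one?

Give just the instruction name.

Answer: neg

Derivation:
Stack before ???: [-6, -6, 19, 4, 14]
Stack after ???:  [-6, -6, 19, 4, -14]
The instruction that transforms [-6, -6, 19, 4, 14] -> [-6, -6, 19, 4, -14] is: neg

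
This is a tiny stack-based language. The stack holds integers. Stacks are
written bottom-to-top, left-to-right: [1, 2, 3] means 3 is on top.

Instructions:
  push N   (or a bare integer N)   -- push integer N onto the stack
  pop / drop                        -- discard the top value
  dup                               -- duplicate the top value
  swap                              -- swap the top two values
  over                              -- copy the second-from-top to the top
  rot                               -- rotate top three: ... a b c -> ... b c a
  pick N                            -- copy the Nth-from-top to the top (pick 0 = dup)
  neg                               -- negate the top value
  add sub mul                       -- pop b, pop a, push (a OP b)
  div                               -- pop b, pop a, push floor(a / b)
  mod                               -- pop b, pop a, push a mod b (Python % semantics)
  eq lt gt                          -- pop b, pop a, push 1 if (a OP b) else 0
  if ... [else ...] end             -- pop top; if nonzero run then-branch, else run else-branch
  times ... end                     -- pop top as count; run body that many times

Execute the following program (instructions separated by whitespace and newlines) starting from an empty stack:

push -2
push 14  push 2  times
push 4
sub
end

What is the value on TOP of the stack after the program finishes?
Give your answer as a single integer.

Answer: 6

Derivation:
After 'push -2': [-2]
After 'push 14': [-2, 14]
After 'push 2': [-2, 14, 2]
After 'times': [-2, 14]
After 'push 4': [-2, 14, 4]
After 'sub': [-2, 10]
After 'push 4': [-2, 10, 4]
After 'sub': [-2, 6]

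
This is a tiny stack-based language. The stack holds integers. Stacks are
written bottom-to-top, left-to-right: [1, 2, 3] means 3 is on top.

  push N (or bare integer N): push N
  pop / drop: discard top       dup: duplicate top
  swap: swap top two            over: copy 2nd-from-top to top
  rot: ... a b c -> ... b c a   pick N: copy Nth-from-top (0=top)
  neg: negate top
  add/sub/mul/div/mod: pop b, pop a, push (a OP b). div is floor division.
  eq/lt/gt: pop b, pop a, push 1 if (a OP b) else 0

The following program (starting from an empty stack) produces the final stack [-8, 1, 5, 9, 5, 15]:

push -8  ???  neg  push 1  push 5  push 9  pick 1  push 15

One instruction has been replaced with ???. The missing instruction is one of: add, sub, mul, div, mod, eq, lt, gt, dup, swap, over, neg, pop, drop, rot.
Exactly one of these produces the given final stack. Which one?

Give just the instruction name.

Stack before ???: [-8]
Stack after ???:  [8]
The instruction that transforms [-8] -> [8] is: neg

Answer: neg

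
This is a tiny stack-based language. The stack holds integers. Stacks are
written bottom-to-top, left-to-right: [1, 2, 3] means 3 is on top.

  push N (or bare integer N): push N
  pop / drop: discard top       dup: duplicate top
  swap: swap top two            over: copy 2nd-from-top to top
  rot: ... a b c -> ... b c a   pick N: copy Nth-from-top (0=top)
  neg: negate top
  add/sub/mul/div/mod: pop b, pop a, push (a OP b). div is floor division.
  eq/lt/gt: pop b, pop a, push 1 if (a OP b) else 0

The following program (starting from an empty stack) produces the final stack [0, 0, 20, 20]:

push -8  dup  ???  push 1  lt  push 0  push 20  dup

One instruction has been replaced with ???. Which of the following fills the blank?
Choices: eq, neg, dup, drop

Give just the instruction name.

Stack before ???: [-8, -8]
Stack after ???:  [1]
Checking each choice:
  eq: MATCH
  neg: produces [-8, 0, 0, 20, 20]
  dup: produces [-8, -8, 1, 0, 20, 20]
  drop: produces [1, 0, 20, 20]


Answer: eq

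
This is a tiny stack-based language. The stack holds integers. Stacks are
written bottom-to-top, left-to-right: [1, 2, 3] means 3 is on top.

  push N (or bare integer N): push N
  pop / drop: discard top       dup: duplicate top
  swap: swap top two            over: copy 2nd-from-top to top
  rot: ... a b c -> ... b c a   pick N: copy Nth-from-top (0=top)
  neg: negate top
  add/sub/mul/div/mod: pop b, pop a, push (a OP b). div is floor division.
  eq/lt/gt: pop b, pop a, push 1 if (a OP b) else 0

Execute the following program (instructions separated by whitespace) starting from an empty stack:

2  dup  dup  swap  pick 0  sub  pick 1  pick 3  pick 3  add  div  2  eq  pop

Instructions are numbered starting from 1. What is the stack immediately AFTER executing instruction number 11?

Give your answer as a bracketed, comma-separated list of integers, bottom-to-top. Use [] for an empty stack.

Answer: [2, 2, 0, 0]

Derivation:
Step 1 ('2'): [2]
Step 2 ('dup'): [2, 2]
Step 3 ('dup'): [2, 2, 2]
Step 4 ('swap'): [2, 2, 2]
Step 5 ('pick 0'): [2, 2, 2, 2]
Step 6 ('sub'): [2, 2, 0]
Step 7 ('pick 1'): [2, 2, 0, 2]
Step 8 ('pick 3'): [2, 2, 0, 2, 2]
Step 9 ('pick 3'): [2, 2, 0, 2, 2, 2]
Step 10 ('add'): [2, 2, 0, 2, 4]
Step 11 ('div'): [2, 2, 0, 0]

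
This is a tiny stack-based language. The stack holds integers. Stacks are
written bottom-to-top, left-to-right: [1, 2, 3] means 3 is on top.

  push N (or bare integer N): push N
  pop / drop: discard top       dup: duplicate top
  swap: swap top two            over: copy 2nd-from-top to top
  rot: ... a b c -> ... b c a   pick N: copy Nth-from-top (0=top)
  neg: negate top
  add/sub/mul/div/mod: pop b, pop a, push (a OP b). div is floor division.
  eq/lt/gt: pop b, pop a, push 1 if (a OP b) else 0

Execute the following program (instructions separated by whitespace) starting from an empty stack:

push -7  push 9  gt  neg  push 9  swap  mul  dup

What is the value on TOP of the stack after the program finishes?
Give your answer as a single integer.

After 'push -7': [-7]
After 'push 9': [-7, 9]
After 'gt': [0]
After 'neg': [0]
After 'push 9': [0, 9]
After 'swap': [9, 0]
After 'mul': [0]
After 'dup': [0, 0]

Answer: 0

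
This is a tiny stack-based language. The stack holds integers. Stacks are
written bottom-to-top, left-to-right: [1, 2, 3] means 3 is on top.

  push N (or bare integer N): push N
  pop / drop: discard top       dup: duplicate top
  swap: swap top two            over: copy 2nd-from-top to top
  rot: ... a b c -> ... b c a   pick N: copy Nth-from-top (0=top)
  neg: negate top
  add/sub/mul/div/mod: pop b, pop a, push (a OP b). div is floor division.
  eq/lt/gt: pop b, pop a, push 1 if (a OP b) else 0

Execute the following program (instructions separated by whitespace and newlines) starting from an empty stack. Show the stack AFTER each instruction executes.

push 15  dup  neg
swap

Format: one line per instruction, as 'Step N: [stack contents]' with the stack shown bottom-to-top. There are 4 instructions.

Step 1: [15]
Step 2: [15, 15]
Step 3: [15, -15]
Step 4: [-15, 15]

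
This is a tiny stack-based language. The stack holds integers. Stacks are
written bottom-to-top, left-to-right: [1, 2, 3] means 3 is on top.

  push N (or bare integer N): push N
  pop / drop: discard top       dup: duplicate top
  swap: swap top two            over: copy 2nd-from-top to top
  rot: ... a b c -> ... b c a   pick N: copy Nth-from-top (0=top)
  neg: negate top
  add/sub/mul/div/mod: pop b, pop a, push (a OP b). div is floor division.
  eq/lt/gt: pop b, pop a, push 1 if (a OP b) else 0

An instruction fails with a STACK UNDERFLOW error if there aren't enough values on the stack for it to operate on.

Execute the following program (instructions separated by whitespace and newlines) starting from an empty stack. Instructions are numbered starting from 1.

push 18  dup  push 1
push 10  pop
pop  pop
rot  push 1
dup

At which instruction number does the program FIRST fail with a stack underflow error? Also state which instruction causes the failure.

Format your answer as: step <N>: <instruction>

Answer: step 8: rot

Derivation:
Step 1 ('push 18'): stack = [18], depth = 1
Step 2 ('dup'): stack = [18, 18], depth = 2
Step 3 ('push 1'): stack = [18, 18, 1], depth = 3
Step 4 ('push 10'): stack = [18, 18, 1, 10], depth = 4
Step 5 ('pop'): stack = [18, 18, 1], depth = 3
Step 6 ('pop'): stack = [18, 18], depth = 2
Step 7 ('pop'): stack = [18], depth = 1
Step 8 ('rot'): needs 3 value(s) but depth is 1 — STACK UNDERFLOW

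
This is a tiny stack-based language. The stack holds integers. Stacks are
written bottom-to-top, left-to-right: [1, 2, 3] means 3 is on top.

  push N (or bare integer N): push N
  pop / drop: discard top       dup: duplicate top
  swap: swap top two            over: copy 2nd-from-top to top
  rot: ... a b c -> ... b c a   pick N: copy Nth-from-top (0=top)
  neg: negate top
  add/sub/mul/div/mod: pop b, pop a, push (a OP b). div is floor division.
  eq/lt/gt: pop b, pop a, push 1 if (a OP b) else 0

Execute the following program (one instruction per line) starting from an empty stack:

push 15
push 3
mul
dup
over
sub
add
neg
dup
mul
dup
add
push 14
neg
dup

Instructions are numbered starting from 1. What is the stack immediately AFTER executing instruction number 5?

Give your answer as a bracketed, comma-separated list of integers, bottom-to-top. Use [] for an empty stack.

Step 1 ('push 15'): [15]
Step 2 ('push 3'): [15, 3]
Step 3 ('mul'): [45]
Step 4 ('dup'): [45, 45]
Step 5 ('over'): [45, 45, 45]

Answer: [45, 45, 45]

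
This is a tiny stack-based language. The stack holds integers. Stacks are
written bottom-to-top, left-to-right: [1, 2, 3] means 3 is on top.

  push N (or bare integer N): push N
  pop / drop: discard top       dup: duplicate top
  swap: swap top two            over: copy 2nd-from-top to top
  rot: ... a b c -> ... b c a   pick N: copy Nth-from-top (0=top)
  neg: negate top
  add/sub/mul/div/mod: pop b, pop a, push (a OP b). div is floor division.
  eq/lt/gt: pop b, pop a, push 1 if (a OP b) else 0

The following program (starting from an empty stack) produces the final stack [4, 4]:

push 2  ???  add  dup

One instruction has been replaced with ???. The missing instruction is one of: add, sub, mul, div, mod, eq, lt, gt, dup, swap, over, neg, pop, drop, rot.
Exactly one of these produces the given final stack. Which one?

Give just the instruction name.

Answer: dup

Derivation:
Stack before ???: [2]
Stack after ???:  [2, 2]
The instruction that transforms [2] -> [2, 2] is: dup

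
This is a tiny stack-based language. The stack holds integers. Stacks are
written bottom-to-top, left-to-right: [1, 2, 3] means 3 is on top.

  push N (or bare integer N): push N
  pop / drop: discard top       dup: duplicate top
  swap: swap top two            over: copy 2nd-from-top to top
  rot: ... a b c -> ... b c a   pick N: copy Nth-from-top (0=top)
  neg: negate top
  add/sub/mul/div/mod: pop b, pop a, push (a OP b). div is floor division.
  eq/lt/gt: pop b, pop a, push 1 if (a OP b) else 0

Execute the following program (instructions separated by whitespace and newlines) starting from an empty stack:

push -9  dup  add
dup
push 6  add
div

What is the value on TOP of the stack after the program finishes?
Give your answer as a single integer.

Answer: 1

Derivation:
After 'push -9': [-9]
After 'dup': [-9, -9]
After 'add': [-18]
After 'dup': [-18, -18]
After 'push 6': [-18, -18, 6]
After 'add': [-18, -12]
After 'div': [1]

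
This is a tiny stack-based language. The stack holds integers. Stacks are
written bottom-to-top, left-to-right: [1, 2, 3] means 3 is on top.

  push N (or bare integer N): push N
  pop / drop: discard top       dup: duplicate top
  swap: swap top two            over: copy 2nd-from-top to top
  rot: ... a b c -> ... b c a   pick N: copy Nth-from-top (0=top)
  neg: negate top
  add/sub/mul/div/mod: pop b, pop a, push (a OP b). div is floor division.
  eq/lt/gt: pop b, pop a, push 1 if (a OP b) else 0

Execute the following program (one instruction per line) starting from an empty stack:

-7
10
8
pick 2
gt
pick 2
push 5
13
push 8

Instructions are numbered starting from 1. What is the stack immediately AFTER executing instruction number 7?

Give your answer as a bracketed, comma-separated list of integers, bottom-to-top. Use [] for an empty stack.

Step 1 ('-7'): [-7]
Step 2 ('10'): [-7, 10]
Step 3 ('8'): [-7, 10, 8]
Step 4 ('pick 2'): [-7, 10, 8, -7]
Step 5 ('gt'): [-7, 10, 1]
Step 6 ('pick 2'): [-7, 10, 1, -7]
Step 7 ('push 5'): [-7, 10, 1, -7, 5]

Answer: [-7, 10, 1, -7, 5]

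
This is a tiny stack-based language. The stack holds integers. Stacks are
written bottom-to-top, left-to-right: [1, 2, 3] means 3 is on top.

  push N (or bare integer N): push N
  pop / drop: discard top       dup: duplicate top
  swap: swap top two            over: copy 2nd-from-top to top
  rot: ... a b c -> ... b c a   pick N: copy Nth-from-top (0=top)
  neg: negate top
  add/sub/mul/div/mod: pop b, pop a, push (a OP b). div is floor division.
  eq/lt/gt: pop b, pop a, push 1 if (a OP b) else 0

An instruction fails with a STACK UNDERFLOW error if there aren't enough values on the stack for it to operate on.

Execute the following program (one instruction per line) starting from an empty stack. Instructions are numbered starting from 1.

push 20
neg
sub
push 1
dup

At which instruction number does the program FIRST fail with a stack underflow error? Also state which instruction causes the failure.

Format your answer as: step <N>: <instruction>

Step 1 ('push 20'): stack = [20], depth = 1
Step 2 ('neg'): stack = [-20], depth = 1
Step 3 ('sub'): needs 2 value(s) but depth is 1 — STACK UNDERFLOW

Answer: step 3: sub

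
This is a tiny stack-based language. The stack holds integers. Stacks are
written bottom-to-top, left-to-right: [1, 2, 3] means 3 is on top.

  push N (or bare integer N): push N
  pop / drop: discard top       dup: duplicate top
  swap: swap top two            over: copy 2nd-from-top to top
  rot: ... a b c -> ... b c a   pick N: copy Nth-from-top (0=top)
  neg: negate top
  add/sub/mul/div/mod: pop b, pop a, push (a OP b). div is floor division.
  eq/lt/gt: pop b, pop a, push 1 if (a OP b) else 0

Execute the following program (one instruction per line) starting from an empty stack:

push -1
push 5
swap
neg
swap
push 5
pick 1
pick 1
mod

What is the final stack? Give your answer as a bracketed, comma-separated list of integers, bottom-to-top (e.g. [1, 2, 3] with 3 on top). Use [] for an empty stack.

Answer: [1, 5, 5, 0]

Derivation:
After 'push -1': [-1]
After 'push 5': [-1, 5]
After 'swap': [5, -1]
After 'neg': [5, 1]
After 'swap': [1, 5]
After 'push 5': [1, 5, 5]
After 'pick 1': [1, 5, 5, 5]
After 'pick 1': [1, 5, 5, 5, 5]
After 'mod': [1, 5, 5, 0]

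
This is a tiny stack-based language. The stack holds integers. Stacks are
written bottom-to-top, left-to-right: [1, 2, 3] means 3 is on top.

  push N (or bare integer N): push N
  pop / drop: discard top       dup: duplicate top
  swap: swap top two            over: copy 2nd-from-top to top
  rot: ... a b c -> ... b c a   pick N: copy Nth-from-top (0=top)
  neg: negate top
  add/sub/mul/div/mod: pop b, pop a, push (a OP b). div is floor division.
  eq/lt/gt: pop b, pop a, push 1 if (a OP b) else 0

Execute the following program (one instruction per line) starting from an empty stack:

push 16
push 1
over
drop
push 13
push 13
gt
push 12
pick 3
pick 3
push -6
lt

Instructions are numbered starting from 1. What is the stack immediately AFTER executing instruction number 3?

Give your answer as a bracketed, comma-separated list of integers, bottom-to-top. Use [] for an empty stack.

Answer: [16, 1, 16]

Derivation:
Step 1 ('push 16'): [16]
Step 2 ('push 1'): [16, 1]
Step 3 ('over'): [16, 1, 16]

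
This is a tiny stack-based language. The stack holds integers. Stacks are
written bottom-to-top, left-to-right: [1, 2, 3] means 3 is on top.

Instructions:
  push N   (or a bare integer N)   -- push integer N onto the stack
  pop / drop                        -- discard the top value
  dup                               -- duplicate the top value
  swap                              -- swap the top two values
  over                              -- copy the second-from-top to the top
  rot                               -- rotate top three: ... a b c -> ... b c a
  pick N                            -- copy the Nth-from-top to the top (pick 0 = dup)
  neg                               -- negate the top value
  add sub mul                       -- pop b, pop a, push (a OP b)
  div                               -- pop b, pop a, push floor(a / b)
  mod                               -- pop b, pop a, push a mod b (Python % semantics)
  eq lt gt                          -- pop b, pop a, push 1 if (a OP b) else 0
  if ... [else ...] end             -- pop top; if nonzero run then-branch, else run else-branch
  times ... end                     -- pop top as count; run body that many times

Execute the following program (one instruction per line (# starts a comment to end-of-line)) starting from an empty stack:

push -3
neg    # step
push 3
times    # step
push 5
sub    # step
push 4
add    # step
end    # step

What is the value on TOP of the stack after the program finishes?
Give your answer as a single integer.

Answer: 0

Derivation:
After 'push -3': [-3]
After 'neg': [3]
After 'push 3': [3, 3]
After 'times': [3]
After 'push 5': [3, 5]
After 'sub': [-2]
After 'push 4': [-2, 4]
After 'add': [2]
After 'push 5': [2, 5]
After 'sub': [-3]
After 'push 4': [-3, 4]
After 'add': [1]
After 'push 5': [1, 5]
After 'sub': [-4]
After 'push 4': [-4, 4]
After 'add': [0]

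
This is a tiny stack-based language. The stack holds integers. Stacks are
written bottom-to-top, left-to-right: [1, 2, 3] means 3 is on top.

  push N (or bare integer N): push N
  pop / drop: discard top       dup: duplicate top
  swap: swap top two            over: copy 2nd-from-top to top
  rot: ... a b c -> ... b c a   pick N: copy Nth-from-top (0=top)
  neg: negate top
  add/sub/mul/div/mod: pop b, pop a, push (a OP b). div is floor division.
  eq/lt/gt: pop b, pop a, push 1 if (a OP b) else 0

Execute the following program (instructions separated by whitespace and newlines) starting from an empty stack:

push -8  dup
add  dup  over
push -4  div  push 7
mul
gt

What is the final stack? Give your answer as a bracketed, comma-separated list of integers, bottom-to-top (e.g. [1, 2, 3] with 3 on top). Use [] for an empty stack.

Answer: [-16, 0]

Derivation:
After 'push -8': [-8]
After 'dup': [-8, -8]
After 'add': [-16]
After 'dup': [-16, -16]
After 'over': [-16, -16, -16]
After 'push -4': [-16, -16, -16, -4]
After 'div': [-16, -16, 4]
After 'push 7': [-16, -16, 4, 7]
After 'mul': [-16, -16, 28]
After 'gt': [-16, 0]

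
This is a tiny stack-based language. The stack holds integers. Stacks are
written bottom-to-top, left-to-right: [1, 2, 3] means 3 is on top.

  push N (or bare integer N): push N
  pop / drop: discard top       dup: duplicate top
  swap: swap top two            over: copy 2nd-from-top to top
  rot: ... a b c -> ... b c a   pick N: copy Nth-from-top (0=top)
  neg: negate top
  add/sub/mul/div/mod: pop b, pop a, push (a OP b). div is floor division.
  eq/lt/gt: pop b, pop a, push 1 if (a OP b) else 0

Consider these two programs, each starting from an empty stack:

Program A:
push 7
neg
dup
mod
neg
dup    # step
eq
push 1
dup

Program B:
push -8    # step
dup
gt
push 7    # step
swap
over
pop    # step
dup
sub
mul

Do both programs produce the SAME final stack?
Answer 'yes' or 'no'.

Program A trace:
  After 'push 7': [7]
  After 'neg': [-7]
  After 'dup': [-7, -7]
  After 'mod': [0]
  After 'neg': [0]
  After 'dup': [0, 0]
  After 'eq': [1]
  After 'push 1': [1, 1]
  After 'dup': [1, 1, 1]
Program A final stack: [1, 1, 1]

Program B trace:
  After 'push -8': [-8]
  After 'dup': [-8, -8]
  After 'gt': [0]
  After 'push 7': [0, 7]
  After 'swap': [7, 0]
  After 'over': [7, 0, 7]
  After 'pop': [7, 0]
  After 'dup': [7, 0, 0]
  After 'sub': [7, 0]
  After 'mul': [0]
Program B final stack: [0]
Same: no

Answer: no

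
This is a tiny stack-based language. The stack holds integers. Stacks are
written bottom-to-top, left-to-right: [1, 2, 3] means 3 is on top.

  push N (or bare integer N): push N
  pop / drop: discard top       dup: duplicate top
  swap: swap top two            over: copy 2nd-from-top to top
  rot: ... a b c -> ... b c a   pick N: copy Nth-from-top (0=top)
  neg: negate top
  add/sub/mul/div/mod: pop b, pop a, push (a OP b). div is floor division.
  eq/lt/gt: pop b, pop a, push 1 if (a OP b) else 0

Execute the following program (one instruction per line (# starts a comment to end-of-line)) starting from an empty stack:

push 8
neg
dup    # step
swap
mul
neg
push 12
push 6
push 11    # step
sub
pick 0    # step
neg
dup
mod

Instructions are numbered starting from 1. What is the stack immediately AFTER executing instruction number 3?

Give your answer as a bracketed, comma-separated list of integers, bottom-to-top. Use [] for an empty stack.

Answer: [-8, -8]

Derivation:
Step 1 ('push 8'): [8]
Step 2 ('neg'): [-8]
Step 3 ('dup'): [-8, -8]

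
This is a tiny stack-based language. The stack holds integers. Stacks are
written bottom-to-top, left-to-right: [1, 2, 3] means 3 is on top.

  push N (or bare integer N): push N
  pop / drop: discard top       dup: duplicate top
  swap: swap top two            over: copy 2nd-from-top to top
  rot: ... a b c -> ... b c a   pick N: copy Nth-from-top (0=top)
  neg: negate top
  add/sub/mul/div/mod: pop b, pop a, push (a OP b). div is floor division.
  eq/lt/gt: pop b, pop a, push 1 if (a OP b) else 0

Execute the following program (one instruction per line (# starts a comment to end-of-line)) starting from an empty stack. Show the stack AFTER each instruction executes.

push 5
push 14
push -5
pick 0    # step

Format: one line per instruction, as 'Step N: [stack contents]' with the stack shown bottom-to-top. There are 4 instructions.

Step 1: [5]
Step 2: [5, 14]
Step 3: [5, 14, -5]
Step 4: [5, 14, -5, -5]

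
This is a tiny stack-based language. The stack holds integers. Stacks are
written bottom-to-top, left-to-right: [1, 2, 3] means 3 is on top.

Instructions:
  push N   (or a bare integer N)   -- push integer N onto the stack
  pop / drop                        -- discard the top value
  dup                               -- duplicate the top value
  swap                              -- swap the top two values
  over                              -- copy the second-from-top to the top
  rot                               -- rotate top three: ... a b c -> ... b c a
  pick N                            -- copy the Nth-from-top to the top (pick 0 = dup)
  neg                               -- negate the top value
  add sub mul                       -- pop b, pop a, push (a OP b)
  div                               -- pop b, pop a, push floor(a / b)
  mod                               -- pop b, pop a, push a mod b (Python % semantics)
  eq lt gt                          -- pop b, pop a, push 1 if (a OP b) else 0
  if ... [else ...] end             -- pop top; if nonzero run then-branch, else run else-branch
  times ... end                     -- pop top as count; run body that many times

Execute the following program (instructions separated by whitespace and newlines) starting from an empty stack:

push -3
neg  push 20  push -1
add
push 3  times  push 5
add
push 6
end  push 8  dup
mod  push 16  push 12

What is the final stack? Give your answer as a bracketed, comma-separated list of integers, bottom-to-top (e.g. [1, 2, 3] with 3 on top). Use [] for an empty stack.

Answer: [3, 24, 11, 11, 6, 0, 16, 12]

Derivation:
After 'push -3': [-3]
After 'neg': [3]
After 'push 20': [3, 20]
After 'push -1': [3, 20, -1]
After 'add': [3, 19]
After 'push 3': [3, 19, 3]
After 'times': [3, 19]
After 'push 5': [3, 19, 5]
After 'add': [3, 24]
After 'push 6': [3, 24, 6]
After 'push 5': [3, 24, 6, 5]
After 'add': [3, 24, 11]
After 'push 6': [3, 24, 11, 6]
After 'push 5': [3, 24, 11, 6, 5]
After 'add': [3, 24, 11, 11]
After 'push 6': [3, 24, 11, 11, 6]
After 'push 8': [3, 24, 11, 11, 6, 8]
After 'dup': [3, 24, 11, 11, 6, 8, 8]
After 'mod': [3, 24, 11, 11, 6, 0]
After 'push 16': [3, 24, 11, 11, 6, 0, 16]
After 'push 12': [3, 24, 11, 11, 6, 0, 16, 12]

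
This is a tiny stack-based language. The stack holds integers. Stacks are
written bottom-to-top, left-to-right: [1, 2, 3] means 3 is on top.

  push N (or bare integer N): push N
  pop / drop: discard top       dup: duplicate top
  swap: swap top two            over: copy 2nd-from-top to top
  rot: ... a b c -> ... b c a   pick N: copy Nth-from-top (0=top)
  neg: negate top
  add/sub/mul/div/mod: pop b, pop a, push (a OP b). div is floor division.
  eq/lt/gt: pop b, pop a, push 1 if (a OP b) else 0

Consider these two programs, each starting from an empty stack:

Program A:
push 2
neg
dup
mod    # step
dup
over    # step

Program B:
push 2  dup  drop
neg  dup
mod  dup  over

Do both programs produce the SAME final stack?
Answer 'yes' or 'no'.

Answer: yes

Derivation:
Program A trace:
  After 'push 2': [2]
  After 'neg': [-2]
  After 'dup': [-2, -2]
  After 'mod': [0]
  After 'dup': [0, 0]
  After 'over': [0, 0, 0]
Program A final stack: [0, 0, 0]

Program B trace:
  After 'push 2': [2]
  After 'dup': [2, 2]
  After 'drop': [2]
  After 'neg': [-2]
  After 'dup': [-2, -2]
  After 'mod': [0]
  After 'dup': [0, 0]
  After 'over': [0, 0, 0]
Program B final stack: [0, 0, 0]
Same: yes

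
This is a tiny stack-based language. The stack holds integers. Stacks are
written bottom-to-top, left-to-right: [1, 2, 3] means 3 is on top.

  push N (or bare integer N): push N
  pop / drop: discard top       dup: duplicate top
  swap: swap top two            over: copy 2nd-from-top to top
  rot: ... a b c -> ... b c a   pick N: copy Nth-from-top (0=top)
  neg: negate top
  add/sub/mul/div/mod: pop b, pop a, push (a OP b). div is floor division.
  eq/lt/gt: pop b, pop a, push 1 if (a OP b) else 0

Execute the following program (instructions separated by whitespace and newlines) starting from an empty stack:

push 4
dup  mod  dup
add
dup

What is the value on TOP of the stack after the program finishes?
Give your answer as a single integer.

Answer: 0

Derivation:
After 'push 4': [4]
After 'dup': [4, 4]
After 'mod': [0]
After 'dup': [0, 0]
After 'add': [0]
After 'dup': [0, 0]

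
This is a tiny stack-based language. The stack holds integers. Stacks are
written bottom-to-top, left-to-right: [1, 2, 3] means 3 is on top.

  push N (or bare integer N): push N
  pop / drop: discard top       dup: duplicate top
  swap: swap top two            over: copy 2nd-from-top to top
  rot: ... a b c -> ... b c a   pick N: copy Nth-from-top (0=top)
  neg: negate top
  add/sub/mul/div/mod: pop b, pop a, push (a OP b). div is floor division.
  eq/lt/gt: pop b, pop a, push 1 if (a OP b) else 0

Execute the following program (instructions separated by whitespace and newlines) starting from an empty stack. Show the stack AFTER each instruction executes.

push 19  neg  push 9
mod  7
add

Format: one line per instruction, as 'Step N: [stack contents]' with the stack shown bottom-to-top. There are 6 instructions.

Step 1: [19]
Step 2: [-19]
Step 3: [-19, 9]
Step 4: [8]
Step 5: [8, 7]
Step 6: [15]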